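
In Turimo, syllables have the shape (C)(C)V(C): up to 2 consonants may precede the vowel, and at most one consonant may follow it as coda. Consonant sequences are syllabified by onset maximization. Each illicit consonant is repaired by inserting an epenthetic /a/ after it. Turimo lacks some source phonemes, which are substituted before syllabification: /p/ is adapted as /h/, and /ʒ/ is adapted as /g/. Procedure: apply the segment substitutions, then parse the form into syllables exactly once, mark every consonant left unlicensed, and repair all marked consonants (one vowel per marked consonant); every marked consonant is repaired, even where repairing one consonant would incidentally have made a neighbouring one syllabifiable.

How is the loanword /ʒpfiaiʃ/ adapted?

Substitution: /ʒ/ → /g/, /p/ → /h/, giving /ghfiaiʃ/.
Under (C)(C)V(C), the unsyllabifiable consonants are /g/ (at most one coda consonant is licensed; onsets may contain at most 2 consonants).
Epenthesis after each stranded consonant: /g/ → /ga/.

gahfiaiʃ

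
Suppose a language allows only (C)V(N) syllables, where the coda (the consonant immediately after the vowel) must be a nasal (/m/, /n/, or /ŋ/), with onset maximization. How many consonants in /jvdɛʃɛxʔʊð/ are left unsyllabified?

The consonants /j/, /v/, /x/, /ð/ cannot be parsed into a legal (C)V(N) syllable (only a nasal (/m/, /n/, or /ŋ/) is licensed in coda position; onsets are limited to one consonant).

4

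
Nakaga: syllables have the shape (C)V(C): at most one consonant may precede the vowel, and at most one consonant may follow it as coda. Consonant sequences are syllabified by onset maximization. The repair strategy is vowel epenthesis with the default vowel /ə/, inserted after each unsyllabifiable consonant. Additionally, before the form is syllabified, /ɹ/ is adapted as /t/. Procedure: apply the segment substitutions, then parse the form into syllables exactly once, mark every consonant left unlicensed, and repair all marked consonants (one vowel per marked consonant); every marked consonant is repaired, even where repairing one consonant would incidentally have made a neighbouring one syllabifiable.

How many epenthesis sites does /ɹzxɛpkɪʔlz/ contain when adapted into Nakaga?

After substitution the input is /tzxɛpkɪʔlz/.
The unsyllabifiable consonants are /t/, /z/, /l/, /z/; each receives one epenthetic vowel.

4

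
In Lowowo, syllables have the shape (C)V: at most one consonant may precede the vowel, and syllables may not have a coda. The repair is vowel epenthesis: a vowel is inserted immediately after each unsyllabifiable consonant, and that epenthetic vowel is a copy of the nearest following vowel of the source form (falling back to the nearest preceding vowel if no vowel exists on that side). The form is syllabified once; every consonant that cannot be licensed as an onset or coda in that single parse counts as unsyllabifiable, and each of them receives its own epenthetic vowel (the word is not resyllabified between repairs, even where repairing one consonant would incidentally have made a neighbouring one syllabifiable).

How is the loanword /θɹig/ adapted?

Under (C)V, the unsyllabifiable consonants are /θ/, /g/ (no codas are permitted; onsets are limited to one consonant).
Inserting the epenthetic vowel yields /θ/ → /θi/, /g/ → /gi/.

θiɹigi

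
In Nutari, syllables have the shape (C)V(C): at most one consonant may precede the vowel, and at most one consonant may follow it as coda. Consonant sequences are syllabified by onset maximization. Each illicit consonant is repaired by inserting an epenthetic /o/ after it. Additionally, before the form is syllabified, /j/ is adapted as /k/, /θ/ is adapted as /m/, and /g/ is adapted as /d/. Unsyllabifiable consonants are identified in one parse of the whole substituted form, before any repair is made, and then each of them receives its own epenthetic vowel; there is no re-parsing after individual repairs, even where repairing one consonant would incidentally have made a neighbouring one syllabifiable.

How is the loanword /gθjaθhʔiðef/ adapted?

Substitution: /g/ → /d/, /θ/ → /m/, /j/ → /k/, giving /dmkamhʔiðef/.
The consonants /d/, /m/, /h/ cannot be parsed into a legal (C)V(C) syllable (at most one coda consonant is licensed; onsets are limited to one consonant).
Inserting the epenthetic vowel yields /d/ → /do/, /m/ → /mo/, /h/ → /ho/.

domokamhoʔiðef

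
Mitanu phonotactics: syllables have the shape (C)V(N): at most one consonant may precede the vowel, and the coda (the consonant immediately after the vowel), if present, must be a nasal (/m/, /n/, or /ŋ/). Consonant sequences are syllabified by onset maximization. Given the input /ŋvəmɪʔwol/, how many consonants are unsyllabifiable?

3

Syllabifying with onset maximization leaves /ŋ/, /ʔ/, /l/ stranded (only a nasal (/m/, /n/, or /ŋ/) is licensed in coda position; onsets are limited to one consonant).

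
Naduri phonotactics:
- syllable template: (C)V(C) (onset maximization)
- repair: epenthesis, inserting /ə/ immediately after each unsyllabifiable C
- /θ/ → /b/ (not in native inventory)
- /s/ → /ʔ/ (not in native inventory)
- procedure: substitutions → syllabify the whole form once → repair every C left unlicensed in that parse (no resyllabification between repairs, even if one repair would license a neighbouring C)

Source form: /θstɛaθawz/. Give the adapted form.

bəʔətɛabawzə

Substitution: /θ/ → /b/, /s/ → /ʔ/, giving /bʔtɛabawz/.
The consonants /b/, /ʔ/, /z/ cannot be parsed into a legal (C)V(C) syllable (at most one coda consonant is licensed; onsets are limited to one consonant).
Inserting the epenthetic vowel yields /b/ → /bə/, /ʔ/ → /ʔə/, /z/ → /zə/.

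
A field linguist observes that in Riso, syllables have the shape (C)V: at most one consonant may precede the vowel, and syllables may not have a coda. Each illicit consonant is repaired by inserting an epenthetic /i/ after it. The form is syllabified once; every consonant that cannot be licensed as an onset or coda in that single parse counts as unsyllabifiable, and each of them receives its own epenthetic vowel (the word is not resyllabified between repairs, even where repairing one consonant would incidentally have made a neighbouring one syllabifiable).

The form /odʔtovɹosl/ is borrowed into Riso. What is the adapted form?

odiʔitoviɹosili

The consonants /d/, /ʔ/, /v/, /s/, /l/ cannot be parsed into a legal (C)V syllable (no codas are permitted; onsets are limited to one consonant).
Each unlicensed consonant becomes the onset of a new syllable: /d/ → /di/, /ʔ/ → /ʔi/, /v/ → /vi/, /s/ → /si/, /l/ → /li/.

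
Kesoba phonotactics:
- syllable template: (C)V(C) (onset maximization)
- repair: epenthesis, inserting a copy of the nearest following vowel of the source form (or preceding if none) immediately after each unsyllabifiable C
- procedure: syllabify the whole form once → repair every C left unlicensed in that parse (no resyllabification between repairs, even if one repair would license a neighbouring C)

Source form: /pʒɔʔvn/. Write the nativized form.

pɔʒɔʔvɔnɔ

The consonants /p/, /v/, /n/ cannot be parsed into a legal (C)V(C) syllable (at most one coda consonant is licensed; onsets are limited to one consonant).
Epenthesis after each stranded consonant: /p/ → /pɔ/, /v/ → /vɔ/, /n/ → /nɔ/.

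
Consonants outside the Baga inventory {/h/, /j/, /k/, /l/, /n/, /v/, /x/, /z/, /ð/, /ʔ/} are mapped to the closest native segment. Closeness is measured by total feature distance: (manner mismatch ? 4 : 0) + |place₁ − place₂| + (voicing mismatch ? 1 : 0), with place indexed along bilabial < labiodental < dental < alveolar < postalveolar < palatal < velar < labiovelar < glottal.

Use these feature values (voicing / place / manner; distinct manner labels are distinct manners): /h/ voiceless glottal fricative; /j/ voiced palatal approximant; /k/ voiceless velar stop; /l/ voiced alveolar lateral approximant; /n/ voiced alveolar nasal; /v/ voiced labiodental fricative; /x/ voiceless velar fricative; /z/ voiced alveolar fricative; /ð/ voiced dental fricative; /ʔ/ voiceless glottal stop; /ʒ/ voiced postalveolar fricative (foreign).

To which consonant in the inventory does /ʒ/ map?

/z/ is closest: same manner (fricative), place distance 1 (postalveolar→alveolar), same voicing; total 1. Next closest is /ð/ at distance 2.

z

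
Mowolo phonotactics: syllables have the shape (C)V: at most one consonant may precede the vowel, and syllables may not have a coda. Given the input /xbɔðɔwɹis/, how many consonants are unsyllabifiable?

The consonants /x/, /w/, /s/ cannot be parsed into a legal (C)V syllable (no codas are permitted; onsets are limited to one consonant).

3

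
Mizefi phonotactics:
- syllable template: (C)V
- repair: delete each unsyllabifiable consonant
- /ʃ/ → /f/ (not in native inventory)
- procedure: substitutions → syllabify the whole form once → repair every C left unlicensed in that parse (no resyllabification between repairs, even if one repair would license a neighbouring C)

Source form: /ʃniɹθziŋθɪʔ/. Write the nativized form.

niziθɪ

Substitution: /ʃ/ → /f/, giving /fniɹθziŋθɪʔ/.
Syllabifying with onset maximization leaves /f/, /ɹ/, /θ/, /ŋ/, /ʔ/ stranded (no codas are permitted; onsets are limited to one consonant).
Deleting the stranded consonants removes /f/, /ɹ/, /θ/, /ŋ/, /ʔ/.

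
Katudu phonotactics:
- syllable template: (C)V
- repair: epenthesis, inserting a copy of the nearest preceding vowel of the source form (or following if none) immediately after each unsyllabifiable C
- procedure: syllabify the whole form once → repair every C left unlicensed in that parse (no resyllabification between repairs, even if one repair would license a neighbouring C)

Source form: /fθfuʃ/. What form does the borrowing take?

fuθufuʃu

Syllabifying with onset maximization leaves /f/, /θ/, /ʃ/ stranded (no codas are permitted; onsets are limited to one consonant).
Each unlicensed consonant becomes the onset of a new syllable: /f/ → /fu/, /θ/ → /θu/, /ʃ/ → /ʃu/.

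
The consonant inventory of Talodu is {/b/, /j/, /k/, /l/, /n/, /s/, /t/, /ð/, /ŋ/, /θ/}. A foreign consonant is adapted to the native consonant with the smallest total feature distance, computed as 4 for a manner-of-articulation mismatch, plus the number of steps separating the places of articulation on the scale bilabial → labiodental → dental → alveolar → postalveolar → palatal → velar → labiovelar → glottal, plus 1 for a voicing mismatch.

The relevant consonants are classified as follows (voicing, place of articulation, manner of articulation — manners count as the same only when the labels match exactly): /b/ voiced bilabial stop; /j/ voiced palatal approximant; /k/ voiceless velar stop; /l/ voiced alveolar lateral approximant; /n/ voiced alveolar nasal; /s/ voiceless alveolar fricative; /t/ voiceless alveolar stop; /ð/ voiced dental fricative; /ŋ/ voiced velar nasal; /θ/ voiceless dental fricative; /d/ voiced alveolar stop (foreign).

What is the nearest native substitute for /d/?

t

/t/ is closest: same manner (stop), place distance 0 (alveolar→alveolar), voicing differs (+1); total 1. Next closest is /b/ at distance 3.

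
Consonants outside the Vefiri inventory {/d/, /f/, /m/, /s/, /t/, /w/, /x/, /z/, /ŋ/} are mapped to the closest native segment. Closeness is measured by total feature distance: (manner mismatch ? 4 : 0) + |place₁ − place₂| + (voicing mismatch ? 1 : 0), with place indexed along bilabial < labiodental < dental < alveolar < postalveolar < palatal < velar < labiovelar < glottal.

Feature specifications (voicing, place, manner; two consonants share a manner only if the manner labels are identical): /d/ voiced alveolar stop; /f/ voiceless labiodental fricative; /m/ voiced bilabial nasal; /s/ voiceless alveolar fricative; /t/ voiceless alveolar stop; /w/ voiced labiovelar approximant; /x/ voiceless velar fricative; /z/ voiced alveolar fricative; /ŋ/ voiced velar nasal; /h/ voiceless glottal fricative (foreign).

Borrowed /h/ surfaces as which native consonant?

/x/ is closest: same manner (fricative), place distance 2 (glottal→velar), same voicing; total 2. Next closest is /s/ at distance 5.

x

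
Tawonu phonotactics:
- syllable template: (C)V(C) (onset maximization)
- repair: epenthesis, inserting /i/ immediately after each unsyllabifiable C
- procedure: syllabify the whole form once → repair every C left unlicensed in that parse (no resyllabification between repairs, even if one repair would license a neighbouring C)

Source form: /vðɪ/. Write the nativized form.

viðɪ

The consonants /v/ cannot be parsed into a legal (C)V(C) syllable (at most one coda consonant is licensed; onsets are limited to one consonant).
Each unlicensed consonant becomes the onset of a new syllable: /v/ → /vi/.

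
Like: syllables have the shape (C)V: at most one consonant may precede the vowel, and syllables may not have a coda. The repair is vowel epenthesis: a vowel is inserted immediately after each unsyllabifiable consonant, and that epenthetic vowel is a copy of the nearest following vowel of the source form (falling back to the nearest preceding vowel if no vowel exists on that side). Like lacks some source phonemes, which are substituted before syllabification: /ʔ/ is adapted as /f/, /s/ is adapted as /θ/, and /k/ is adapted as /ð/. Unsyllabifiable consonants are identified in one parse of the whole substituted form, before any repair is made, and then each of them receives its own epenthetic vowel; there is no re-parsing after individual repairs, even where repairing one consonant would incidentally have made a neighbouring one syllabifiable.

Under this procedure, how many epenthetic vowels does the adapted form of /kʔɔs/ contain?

2

After substitution the input is /ðfɔθ/.
The unsyllabifiable consonants are /ð/, /θ/; each receives one epenthetic vowel.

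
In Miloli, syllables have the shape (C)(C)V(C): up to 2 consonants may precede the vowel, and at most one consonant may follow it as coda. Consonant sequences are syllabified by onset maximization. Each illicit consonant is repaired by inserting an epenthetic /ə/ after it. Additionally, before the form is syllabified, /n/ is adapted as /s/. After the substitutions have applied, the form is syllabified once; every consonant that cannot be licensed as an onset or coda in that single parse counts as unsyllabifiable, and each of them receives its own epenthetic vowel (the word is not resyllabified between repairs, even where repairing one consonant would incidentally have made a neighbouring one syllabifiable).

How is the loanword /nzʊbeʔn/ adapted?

Substitution: /n/ → /s/, giving /szʊbeʔs/.
Under (C)(C)V(C), the unsyllabifiable consonants are /s/ (at most one coda consonant is licensed; onsets may contain at most 2 consonants).
Inserting the epenthetic vowel yields /s/ → /sə/.

szʊbeʔsə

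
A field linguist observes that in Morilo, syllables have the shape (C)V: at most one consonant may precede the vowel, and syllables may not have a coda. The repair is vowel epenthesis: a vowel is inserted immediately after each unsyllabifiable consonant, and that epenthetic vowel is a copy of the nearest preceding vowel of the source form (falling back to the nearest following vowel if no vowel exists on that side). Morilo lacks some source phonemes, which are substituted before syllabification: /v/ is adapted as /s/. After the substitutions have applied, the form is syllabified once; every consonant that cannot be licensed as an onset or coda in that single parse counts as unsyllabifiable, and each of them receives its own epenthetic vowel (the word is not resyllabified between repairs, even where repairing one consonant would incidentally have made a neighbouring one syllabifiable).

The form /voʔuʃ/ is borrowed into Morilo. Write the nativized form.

soʔuʃu

Substitution: /v/ → /s/, giving /soʔuʃ/.
Syllabifying with onset maximization leaves /ʃ/ stranded (no codas are permitted; onsets are limited to one consonant).
Inserting the epenthetic vowel yields /ʃ/ → /ʃu/.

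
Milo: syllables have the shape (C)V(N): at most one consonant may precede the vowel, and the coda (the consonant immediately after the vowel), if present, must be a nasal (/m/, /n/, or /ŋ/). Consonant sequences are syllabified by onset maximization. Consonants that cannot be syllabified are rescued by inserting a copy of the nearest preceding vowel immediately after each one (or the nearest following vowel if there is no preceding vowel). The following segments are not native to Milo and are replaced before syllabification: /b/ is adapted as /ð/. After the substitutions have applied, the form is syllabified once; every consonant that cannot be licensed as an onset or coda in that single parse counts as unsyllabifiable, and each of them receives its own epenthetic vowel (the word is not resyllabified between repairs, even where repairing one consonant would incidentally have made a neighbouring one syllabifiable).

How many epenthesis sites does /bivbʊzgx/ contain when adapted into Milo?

After substitution the input is /ðivðʊzgx/.
The unsyllabifiable consonants are /v/, /z/, /g/, /x/; each receives one epenthetic vowel.

4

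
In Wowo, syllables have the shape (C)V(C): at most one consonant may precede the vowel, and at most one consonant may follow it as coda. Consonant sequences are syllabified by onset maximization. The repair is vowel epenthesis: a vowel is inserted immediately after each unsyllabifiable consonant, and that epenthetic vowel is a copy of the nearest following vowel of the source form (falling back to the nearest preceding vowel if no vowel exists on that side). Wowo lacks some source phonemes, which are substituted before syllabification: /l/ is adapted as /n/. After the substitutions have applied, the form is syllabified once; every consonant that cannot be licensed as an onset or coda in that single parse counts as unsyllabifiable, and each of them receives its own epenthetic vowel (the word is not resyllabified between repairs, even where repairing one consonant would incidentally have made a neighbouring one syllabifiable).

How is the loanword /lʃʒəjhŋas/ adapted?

Substitution: /l/ → /n/, giving /nʃʒəjhŋas/.
Syllabifying with onset maximization leaves /n/, /ʃ/, /h/ stranded (at most one coda consonant is licensed; onsets are limited to one consonant).
Each unlicensed consonant becomes the onset of a new syllable: /n/ → /nə/, /ʃ/ → /ʃə/, /h/ → /ha/.

nəʃəʒəjhaŋas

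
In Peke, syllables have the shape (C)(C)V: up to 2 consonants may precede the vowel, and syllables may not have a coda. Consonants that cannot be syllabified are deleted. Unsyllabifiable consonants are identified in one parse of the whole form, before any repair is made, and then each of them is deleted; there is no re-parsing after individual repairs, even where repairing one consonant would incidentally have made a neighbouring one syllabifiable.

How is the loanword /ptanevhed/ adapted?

Under (C)(C)V, the unsyllabifiable consonants are /d/ (no codas are permitted; onsets may contain at most 2 consonants).
Deletion applies to /d/.

ptanevhe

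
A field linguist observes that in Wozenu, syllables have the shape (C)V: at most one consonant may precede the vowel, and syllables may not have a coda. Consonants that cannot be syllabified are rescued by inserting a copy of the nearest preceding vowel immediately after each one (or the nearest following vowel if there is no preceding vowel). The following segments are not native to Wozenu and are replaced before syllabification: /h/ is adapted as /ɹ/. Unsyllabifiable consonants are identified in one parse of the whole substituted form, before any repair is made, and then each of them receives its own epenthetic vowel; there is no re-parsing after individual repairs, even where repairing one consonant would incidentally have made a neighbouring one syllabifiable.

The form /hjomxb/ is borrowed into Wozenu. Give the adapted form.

Substitution: /h/ → /ɹ/, giving /ɹjomxb/.
Under (C)V, the unsyllabifiable consonants are /ɹ/, /m/, /x/, /b/ (no codas are permitted; onsets are limited to one consonant).
Epenthesis after each stranded consonant: /ɹ/ → /ɹo/, /m/ → /mo/, /x/ → /xo/, /b/ → /bo/.

ɹojomoxobo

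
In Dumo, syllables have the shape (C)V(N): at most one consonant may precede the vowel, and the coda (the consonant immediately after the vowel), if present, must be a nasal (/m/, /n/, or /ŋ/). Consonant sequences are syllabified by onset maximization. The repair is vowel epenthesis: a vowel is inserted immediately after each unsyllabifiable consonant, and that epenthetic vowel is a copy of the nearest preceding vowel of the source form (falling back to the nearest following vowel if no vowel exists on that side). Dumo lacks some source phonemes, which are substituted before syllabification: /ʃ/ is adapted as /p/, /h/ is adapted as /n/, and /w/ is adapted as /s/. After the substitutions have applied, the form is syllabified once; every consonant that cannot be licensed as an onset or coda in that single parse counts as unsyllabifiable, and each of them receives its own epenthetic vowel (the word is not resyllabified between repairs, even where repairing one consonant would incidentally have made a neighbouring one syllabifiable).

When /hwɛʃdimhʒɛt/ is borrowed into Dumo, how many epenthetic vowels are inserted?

After substitution the input is /nsɛpdimnʒɛt/.
The unsyllabifiable consonants are /n/, /p/, /n/, /t/; each receives one epenthetic vowel.

4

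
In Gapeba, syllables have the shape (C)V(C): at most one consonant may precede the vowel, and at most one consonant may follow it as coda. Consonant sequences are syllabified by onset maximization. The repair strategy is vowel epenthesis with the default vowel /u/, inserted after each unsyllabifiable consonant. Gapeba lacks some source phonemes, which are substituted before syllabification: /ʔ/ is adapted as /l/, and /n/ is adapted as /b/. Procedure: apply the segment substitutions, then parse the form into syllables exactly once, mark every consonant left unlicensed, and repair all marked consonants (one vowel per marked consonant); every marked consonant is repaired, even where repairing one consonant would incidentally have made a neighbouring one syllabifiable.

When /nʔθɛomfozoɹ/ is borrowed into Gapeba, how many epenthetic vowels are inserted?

2

After substitution the input is /blθɛomfozoɹ/.
The unsyllabifiable consonants are /b/, /l/; each receives one epenthetic vowel.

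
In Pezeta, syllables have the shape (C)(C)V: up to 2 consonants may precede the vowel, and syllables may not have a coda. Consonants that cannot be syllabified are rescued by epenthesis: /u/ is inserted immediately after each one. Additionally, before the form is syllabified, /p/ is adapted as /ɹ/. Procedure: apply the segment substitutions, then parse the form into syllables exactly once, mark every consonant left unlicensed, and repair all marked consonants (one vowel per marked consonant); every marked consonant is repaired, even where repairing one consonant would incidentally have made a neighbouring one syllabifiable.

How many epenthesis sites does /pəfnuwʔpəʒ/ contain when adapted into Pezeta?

After substitution the input is /ɹəfnuwʔɹəʒ/.
The unsyllabifiable consonants are /w/, /ʒ/; each receives one epenthetic vowel.

2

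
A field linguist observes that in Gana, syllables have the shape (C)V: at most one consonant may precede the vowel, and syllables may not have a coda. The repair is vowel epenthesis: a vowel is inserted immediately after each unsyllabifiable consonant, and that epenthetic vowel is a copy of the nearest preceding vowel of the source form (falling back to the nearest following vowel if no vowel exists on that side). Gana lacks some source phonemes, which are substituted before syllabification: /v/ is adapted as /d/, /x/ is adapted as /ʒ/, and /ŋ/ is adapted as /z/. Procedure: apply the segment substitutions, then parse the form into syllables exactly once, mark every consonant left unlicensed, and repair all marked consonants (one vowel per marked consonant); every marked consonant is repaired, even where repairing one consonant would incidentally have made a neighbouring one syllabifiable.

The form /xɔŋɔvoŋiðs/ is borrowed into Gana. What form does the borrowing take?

Substitution: /x/ → /ʒ/, /ŋ/ → /z/, /v/ → /d/, giving /ʒɔzɔdoziðs/.
Under (C)V, the unsyllabifiable consonants are /ð/, /s/ (no codas are permitted; onsets are limited to one consonant).
Each unlicensed consonant becomes the onset of a new syllable: /ð/ → /ði/, /s/ → /si/.

ʒɔzɔdoziðisi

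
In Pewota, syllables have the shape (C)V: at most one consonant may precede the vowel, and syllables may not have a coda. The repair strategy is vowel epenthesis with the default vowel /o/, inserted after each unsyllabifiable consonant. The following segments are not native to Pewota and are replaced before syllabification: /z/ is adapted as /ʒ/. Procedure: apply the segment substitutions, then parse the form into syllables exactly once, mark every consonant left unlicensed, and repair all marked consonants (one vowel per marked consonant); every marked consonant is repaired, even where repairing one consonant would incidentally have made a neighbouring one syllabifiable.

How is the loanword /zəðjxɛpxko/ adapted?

Substitution: /z/ → /ʒ/, giving /ʒəðjxɛpxko/.
The consonants /ð/, /j/, /p/, /x/ cannot be parsed into a legal (C)V syllable (no codas are permitted; onsets are limited to one consonant).
Inserting the epenthetic vowel yields /ð/ → /ðo/, /j/ → /jo/, /p/ → /po/, /x/ → /xo/.

ʒəðojoxɛpoxoko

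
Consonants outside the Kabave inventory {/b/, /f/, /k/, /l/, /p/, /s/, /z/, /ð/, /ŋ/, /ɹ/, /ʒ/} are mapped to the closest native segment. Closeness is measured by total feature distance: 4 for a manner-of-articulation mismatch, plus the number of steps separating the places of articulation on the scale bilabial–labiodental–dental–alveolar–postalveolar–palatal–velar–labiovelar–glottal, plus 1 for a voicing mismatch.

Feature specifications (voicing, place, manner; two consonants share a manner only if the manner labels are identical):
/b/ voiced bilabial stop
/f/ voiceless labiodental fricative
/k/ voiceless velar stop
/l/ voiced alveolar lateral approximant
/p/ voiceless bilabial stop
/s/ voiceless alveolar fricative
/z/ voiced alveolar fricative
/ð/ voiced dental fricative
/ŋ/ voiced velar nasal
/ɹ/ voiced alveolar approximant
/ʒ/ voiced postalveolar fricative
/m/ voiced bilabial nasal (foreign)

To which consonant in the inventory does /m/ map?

b

/b/ is closest: manner differs (nasal→stop, +4), place distance 0 (bilabial→bilabial), same voicing; total 4. Next closest is /p/ at distance 5.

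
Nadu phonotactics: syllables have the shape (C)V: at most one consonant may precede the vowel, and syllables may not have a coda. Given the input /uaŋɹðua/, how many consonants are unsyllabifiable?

2

Syllabifying with onset maximization leaves /ŋ/, /ɹ/ stranded (no codas are permitted; onsets are limited to one consonant).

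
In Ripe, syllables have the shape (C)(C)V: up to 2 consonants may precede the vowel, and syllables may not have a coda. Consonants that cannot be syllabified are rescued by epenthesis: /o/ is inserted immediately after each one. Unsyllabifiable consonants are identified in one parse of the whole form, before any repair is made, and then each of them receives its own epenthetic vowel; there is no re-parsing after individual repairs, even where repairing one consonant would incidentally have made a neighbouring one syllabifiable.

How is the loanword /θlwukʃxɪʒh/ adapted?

The consonants /θ/, /k/, /ʒ/, /h/ cannot be parsed into a legal (C)(C)V syllable (no codas are permitted; onsets may contain at most 2 consonants).
Inserting the epenthetic vowel yields /θ/ → /θo/, /k/ → /ko/, /ʒ/ → /ʒo/, /h/ → /ho/.

θolwukoʃxɪʒoho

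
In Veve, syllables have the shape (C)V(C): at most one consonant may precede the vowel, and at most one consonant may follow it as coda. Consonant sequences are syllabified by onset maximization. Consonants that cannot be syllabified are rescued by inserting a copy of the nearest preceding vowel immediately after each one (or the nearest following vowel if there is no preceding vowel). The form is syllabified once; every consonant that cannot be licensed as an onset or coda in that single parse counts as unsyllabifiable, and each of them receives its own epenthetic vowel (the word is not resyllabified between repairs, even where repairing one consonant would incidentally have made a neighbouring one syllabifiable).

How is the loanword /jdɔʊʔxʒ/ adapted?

The consonants /j/, /x/, /ʒ/ cannot be parsed into a legal (C)V(C) syllable (at most one coda consonant is licensed; onsets are limited to one consonant).
Each unlicensed consonant becomes the onset of a new syllable: /j/ → /jɔ/, /x/ → /xʊ/, /ʒ/ → /ʒʊ/.

jɔdɔʊʔxʊʒʊ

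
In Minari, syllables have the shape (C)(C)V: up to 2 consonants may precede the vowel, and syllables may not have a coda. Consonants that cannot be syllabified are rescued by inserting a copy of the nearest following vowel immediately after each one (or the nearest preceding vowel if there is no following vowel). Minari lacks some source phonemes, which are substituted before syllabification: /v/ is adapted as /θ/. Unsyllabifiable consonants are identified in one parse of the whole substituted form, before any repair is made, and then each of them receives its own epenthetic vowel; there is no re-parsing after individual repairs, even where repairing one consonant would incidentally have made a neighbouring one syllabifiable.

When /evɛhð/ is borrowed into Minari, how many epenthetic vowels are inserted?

2

After substitution the input is /eθɛhð/.
The unsyllabifiable consonants are /h/, /ð/; each receives one epenthetic vowel.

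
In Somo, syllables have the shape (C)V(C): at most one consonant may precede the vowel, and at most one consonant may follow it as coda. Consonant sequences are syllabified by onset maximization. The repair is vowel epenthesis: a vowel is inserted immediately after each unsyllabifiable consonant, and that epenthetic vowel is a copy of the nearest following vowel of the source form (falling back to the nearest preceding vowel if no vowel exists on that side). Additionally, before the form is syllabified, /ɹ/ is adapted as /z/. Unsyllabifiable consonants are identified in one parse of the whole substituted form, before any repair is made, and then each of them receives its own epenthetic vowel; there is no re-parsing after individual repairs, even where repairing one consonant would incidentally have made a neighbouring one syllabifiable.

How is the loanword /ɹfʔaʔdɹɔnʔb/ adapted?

zafaʔaʔdɔzɔnʔɔbɔ

Substitution: /ɹ/ → /z/, giving /zfʔaʔdzɔnʔb/.
Syllabifying with onset maximization leaves /z/, /f/, /d/, /ʔ/, /b/ stranded (at most one coda consonant is licensed; onsets are limited to one consonant).
Epenthesis after each stranded consonant: /z/ → /za/, /f/ → /fa/, /d/ → /dɔ/, /ʔ/ → /ʔɔ/, /b/ → /bɔ/.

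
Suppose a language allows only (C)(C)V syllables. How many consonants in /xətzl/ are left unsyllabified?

3

The consonants /t/, /z/, /l/ cannot be parsed into a legal (C)(C)V syllable (no codas are permitted; onsets may contain at most 2 consonants).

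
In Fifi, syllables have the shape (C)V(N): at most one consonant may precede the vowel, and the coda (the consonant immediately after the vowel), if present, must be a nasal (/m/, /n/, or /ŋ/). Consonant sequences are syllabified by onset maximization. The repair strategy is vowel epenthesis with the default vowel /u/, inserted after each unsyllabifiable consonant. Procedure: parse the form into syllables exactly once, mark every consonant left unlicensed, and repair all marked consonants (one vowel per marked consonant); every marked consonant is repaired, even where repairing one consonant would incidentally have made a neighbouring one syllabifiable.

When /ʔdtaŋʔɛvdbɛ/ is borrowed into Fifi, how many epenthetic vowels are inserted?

The unsyllabifiable consonants are /ʔ/, /d/, /v/, /d/; each receives one epenthetic vowel.

4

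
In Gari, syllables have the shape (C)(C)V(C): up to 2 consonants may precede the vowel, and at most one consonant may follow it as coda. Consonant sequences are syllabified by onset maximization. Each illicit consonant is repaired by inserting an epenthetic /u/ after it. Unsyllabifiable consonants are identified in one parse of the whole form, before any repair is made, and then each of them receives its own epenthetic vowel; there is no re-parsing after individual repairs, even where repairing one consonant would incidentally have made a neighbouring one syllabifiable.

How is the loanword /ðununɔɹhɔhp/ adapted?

ðununɔɹhɔhpu

Syllabifying with onset maximization leaves /p/ stranded (at most one coda consonant is licensed; onsets may contain at most 2 consonants).
Inserting the epenthetic vowel yields /p/ → /pu/.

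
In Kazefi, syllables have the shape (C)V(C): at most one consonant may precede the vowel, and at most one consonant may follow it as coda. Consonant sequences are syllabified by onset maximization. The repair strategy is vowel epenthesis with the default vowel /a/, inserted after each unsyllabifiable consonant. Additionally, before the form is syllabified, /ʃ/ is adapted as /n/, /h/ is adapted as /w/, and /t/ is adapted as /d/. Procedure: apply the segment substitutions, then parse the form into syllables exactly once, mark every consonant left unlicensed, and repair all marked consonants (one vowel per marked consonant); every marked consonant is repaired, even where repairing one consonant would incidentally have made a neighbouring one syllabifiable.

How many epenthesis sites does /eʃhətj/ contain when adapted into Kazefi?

After substitution the input is /enwədj/.
The unsyllabifiable consonants are /j/; each receives one epenthetic vowel.

1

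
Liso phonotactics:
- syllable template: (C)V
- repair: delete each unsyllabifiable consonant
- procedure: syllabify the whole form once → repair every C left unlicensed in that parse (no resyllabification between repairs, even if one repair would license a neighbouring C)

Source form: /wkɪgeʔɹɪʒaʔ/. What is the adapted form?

kɪgeɹɪʒa

Under (C)V, the unsyllabifiable consonants are /w/, /ʔ/, /ʔ/ (no codas are permitted; onsets are limited to one consonant).
Deleting the stranded consonants removes /w/, /ʔ/, /ʔ/.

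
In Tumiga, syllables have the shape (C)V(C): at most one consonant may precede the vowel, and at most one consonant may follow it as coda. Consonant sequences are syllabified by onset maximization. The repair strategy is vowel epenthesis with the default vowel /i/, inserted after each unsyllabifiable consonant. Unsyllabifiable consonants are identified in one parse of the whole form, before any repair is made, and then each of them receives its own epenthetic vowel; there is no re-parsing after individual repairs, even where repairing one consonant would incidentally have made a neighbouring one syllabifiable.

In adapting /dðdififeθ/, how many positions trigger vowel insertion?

The unsyllabifiable consonants are /d/, /ð/; each receives one epenthetic vowel.

2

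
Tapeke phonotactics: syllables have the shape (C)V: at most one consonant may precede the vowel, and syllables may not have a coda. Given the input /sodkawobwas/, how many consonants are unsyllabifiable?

Syllabifying with onset maximization leaves /d/, /b/, /s/ stranded (no codas are permitted; onsets are limited to one consonant).

3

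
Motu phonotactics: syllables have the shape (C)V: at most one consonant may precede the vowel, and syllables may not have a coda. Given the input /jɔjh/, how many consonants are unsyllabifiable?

Syllabifying with onset maximization leaves /j/, /h/ stranded (no codas are permitted; onsets are limited to one consonant).

2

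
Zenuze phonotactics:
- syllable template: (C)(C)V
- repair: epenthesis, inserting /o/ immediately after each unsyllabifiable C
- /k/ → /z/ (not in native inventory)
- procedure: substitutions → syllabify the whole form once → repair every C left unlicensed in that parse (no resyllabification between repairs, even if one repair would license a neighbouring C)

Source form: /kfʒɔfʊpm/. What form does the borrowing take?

zofʒɔfʊpomo

Substitution: /k/ → /z/, giving /zfʒɔfʊpm/.
The consonants /z/, /p/, /m/ cannot be parsed into a legal (C)(C)V syllable (no codas are permitted; onsets may contain at most 2 consonants).
Each unlicensed consonant becomes the onset of a new syllable: /z/ → /zo/, /p/ → /po/, /m/ → /mo/.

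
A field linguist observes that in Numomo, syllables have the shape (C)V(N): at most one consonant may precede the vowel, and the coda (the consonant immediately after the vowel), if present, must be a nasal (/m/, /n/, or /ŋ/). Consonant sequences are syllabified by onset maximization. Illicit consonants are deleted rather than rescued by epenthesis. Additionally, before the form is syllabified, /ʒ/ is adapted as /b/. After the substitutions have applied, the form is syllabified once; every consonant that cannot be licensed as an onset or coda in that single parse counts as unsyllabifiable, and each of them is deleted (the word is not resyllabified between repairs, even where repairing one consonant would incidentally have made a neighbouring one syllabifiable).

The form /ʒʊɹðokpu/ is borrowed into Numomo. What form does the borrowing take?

Substitution: /ʒ/ → /b/, giving /bʊɹðokpu/.
Under (C)V(N), the unsyllabifiable consonants are /ɹ/, /k/ (only a nasal (/m/, /n/, or /ŋ/) is licensed in coda position; onsets are limited to one consonant).
Deleting the stranded consonants removes /ɹ/, /k/.

bʊðopu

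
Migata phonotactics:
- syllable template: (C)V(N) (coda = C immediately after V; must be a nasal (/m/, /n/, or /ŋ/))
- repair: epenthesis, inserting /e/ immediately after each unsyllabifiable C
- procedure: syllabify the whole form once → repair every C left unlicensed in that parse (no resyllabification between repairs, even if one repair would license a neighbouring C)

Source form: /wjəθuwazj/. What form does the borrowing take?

wejəθuwazeje

The consonants /w/, /z/, /j/ cannot be parsed into a legal (C)V(N) syllable (only a nasal (/m/, /n/, or /ŋ/) is licensed in coda position; onsets are limited to one consonant).
Each unlicensed consonant becomes the onset of a new syllable: /w/ → /we/, /z/ → /ze/, /j/ → /je/.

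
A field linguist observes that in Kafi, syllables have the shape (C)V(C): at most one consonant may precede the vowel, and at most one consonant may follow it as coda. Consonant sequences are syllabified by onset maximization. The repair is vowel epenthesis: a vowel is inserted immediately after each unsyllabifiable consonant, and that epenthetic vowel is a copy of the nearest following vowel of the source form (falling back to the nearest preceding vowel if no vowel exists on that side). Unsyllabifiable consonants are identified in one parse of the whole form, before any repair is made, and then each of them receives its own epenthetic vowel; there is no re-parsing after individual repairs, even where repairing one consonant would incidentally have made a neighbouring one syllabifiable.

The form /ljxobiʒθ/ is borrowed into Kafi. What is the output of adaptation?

lojoxobiʒθi

Under (C)V(C), the unsyllabifiable consonants are /l/, /j/, /θ/ (at most one coda consonant is licensed; onsets are limited to one consonant).
Each unlicensed consonant becomes the onset of a new syllable: /l/ → /lo/, /j/ → /jo/, /θ/ → /θi/.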